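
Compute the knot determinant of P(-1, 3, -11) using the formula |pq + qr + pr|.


Step 1: Compute pq + qr + pr.
pq = (-1)*3 = -3
qr = 3*(-11) = -33
pr = (-1)*(-11) = 11
pq + qr + pr = -3 + (-33) + 11 = -25
Step 2: Take absolute value.
det(P(-1,3,-11)) = |-25| = 25

25


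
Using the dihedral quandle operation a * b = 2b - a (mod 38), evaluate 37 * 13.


37 * 13 = 2*13 - 37 mod 38
= 26 - 37 mod 38
= -11 mod 38 = 27

27


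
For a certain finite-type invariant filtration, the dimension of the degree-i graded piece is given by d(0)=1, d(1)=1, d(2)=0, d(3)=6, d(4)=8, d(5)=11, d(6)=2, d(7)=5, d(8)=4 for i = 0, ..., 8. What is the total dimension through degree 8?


Total dimension = d(0) + d(1) + ... + d(8)
= 1 + 1 + 0 + 6 + 8 + 11 + 2 + 5 + 4
= 38

38


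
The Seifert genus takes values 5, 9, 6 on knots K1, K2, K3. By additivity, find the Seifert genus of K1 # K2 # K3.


The Seifert genus is additive under connected sum.
Seifert genus(K1 # K2 # K3) = (5) + (9) + (6)
= 20

20


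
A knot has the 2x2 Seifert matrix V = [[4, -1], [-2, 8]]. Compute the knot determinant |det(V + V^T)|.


Step 1: Form V + V^T where V = [[4, -1], [-2, 8]]
  V^T = [[4, -2], [-1, 8]]
  V + V^T = [[8, -3], [-3, 16]]
Step 2: det(V + V^T) = 8*16 - (-3)*(-3)
  = 128 - 9 = 119
Step 3: Knot determinant = |det(V + V^T)| = |119| = 119

119


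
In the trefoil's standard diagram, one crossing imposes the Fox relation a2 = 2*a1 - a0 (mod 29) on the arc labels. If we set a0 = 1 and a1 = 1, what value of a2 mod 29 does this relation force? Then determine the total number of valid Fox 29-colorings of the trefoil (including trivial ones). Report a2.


Step 1: Apply the given crossing relation 2*a1 - a0 - a2 = 0 (mod 29).
  a2 = 2*a1 - a0 mod 29
  a2 = 2*1 - 1 mod 29
  a2 = 2 - 1 mod 29
  a2 = 1 mod 29 = 1
Step 2: The trefoil has determinant 3.
  Number of Fox p-colorings (p prime) is p^2 if p = 3, else p.
  Since 29 does not divide 3, only trivial (constant) colorings exist.
  (Here a0 = a1 = a2 = 1, the constant coloring, which is valid.)
  Total colorings = 29
Step 3: a2 = 1, total Fox 29-colorings = 29

1


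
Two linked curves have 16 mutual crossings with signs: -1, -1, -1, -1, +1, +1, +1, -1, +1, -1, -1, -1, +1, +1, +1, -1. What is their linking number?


Step 1: Count positive crossings: 7
Step 2: Count negative crossings: 9
Step 3: Sum of signs = 7 - 9 = -2
Step 4: Linking number = sum/2 = -2/2 = -1

-1


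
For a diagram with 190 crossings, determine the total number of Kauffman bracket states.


Each crossing contributes 2 choices (A-smoothing or B-smoothing).
Total states = 2^190 = 1569275433846670190958947355801916604025588861116008628224

1569275433846670190958947355801916604025588861116008628224


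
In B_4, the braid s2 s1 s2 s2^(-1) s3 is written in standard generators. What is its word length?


The word length counts the number of generators (including inverses).
Listing each generator: s2, s1, s2, s2^(-1), s3
There are 5 generators in this braid word.

5


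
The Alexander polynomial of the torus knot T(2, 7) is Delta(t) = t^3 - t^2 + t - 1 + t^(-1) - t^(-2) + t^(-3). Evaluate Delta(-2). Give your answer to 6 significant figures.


Substituting t = -2 into Delta(t) = t^3 - t^2 + t - 1 + t^(-1) - t^(-2) + t^(-3):
Term values: (-8) + (-4) + (-2) + (-1) + (-0.5) + (-0.25) + (-0.125)
Sum = -15.875
Rounded to 6 significant figures: -15.875

-15.875


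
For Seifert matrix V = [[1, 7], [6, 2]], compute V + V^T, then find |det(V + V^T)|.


Step 1: Form V + V^T where V = [[1, 7], [6, 2]]
  V^T = [[1, 6], [7, 2]]
  V + V^T = [[2, 13], [13, 4]]
Step 2: det(V + V^T) = 2*4 - 13*13
  = 8 - 169 = -161
Step 3: Knot determinant = |det(V + V^T)| = |-161| = 161

161


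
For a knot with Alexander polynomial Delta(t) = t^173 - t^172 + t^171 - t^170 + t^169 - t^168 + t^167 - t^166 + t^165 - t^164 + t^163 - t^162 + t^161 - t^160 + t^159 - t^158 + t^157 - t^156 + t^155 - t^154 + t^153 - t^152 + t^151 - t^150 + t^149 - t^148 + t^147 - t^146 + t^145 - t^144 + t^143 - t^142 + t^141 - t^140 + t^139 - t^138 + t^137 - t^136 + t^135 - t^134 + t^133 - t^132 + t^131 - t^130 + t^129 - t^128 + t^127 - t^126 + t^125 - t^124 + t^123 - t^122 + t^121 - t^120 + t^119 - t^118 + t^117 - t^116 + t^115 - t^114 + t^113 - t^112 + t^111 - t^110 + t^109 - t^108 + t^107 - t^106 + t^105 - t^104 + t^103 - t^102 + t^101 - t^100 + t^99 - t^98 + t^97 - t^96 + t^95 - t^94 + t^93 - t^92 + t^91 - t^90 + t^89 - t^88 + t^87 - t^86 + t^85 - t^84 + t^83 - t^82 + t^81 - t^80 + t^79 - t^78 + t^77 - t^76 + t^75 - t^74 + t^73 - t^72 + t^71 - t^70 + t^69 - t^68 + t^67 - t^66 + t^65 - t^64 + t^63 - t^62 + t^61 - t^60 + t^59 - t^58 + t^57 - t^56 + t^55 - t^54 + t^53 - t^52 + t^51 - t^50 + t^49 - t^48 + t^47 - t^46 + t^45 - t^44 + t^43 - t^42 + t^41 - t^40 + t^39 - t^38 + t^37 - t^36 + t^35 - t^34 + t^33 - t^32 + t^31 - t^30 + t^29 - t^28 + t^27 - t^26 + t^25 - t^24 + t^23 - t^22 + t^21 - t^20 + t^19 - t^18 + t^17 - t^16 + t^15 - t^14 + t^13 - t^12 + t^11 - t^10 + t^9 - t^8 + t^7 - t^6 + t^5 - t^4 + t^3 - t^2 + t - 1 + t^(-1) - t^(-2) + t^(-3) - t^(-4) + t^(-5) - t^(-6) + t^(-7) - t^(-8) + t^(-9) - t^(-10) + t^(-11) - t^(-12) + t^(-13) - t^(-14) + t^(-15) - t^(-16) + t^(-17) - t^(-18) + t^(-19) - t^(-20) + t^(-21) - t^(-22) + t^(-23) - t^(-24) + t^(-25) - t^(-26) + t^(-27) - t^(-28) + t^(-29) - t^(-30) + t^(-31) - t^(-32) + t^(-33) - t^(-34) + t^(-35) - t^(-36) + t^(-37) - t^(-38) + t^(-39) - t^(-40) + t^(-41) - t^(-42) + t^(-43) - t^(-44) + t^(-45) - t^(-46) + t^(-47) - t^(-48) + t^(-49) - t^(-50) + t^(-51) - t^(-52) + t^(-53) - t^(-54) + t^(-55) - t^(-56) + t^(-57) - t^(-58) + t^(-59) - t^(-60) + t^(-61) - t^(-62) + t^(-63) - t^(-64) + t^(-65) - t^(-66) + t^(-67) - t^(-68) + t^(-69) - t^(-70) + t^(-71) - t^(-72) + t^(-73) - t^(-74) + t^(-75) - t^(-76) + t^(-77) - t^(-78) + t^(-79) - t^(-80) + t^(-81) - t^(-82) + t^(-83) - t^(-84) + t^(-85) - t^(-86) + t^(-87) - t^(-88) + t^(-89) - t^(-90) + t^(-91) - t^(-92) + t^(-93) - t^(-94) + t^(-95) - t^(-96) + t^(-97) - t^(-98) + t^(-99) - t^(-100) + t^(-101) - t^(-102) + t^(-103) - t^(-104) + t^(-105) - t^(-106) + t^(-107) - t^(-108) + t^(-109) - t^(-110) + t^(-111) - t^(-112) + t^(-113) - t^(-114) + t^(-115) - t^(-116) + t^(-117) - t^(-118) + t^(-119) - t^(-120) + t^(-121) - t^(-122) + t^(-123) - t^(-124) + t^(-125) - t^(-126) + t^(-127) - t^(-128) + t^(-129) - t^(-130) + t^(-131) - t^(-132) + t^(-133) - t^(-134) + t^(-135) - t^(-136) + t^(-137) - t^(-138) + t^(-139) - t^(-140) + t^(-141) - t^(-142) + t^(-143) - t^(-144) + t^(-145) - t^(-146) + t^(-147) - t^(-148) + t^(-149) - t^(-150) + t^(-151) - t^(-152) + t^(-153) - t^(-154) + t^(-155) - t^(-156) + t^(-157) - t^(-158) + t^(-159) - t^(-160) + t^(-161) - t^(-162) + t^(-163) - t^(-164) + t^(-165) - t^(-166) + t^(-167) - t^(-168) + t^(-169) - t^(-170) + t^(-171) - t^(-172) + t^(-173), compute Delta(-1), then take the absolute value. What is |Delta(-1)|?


Step 1: The polynomial has 347 terms with alternating signs, exponents from 173 down to -173.
Step 2: Substitute t = -1. The i-th term has coefficient (-1)^i and exponent (m-i),
  so its value is (-1)^i * (-1)^(m-i) = (-1)^m = -1 for every i.
Step 3: All 347 terms equal -1, so Delta(-1) = 347 * (-1) = -347
Step 4: |Delta(-1)| = 347

347


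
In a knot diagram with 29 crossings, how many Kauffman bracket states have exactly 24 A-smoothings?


We choose which 24 of 29 crossings get A-smoothings.
C(29, 24) = 29! / (24! * 5!)
= 118755

118755


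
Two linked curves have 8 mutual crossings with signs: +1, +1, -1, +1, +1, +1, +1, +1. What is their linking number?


Step 1: Count positive crossings: 7
Step 2: Count negative crossings: 1
Step 3: Sum of signs = 7 - 1 = 6
Step 4: Linking number = sum/2 = 6/2 = 3

3


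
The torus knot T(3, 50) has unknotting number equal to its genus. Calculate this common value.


For a torus knot T(p,q), both the unknotting number and genus equal (p-1)(q-1)/2.
= (3-1)(50-1)/2
= 2*49/2
= 98/2 = 49

49


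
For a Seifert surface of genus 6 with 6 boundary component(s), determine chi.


chi = 2 - 2g - b
= 2 - 2*6 - 6
= 2 - 12 - 6 = -16

-16


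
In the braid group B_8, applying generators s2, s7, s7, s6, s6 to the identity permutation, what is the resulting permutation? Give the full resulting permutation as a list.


Starting with identity [1, 2, 3, 4, 5, 6, 7, 8].
Apply generators in sequence:
  After s2: [1, 3, 2, 4, 5, 6, 7, 8]
  After s7: [1, 3, 2, 4, 5, 6, 8, 7]
  After s7: [1, 3, 2, 4, 5, 6, 7, 8]
  After s6: [1, 3, 2, 4, 5, 7, 6, 8]
  After s6: [1, 3, 2, 4, 5, 6, 7, 8]
Final permutation: [1, 3, 2, 4, 5, 6, 7, 8]

[1, 3, 2, 4, 5, 6, 7, 8]


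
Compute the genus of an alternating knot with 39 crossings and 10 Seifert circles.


For alternating knots, g = (c - s + 1)/2.
= (39 - 10 + 1)/2
= 30/2 = 15

15


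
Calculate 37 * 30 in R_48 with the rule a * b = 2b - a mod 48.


37 * 30 = 2*30 - 37 mod 48
= 60 - 37 mod 48
= 23 mod 48 = 23

23


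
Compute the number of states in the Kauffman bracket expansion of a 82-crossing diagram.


Each crossing contributes 2 choices (A-smoothing or B-smoothing).
Total states = 2^82 = 4835703278458516698824704

4835703278458516698824704


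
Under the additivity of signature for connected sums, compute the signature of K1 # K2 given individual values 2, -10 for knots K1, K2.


The signature is additive under connected sum.
signature(K1 # K2) = (2) + (-10)
= -8

-8


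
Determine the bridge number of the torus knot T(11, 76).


The bridge number of T(p,q) is min(p,q).
min(11, 76) = 11

11


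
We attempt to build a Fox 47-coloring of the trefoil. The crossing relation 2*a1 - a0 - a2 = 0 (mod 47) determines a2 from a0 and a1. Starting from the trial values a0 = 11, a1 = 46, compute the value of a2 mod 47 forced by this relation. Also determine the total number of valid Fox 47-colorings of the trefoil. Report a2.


Step 1: Apply the given crossing relation 2*a1 - a0 - a2 = 0 (mod 47).
  a2 = 2*a1 - a0 mod 47
  a2 = 2*46 - 11 mod 47
  a2 = 92 - 11 mod 47
  a2 = 81 mod 47 = 34
Step 2: The trefoil has determinant 3.
  Number of Fox p-colorings (p prime) is p^2 if p = 3, else p.
  Since 47 does not divide 3, only trivial (constant) colorings exist.
  (So the trial a0 = 11, a1 = 46 with a0 != a1 does NOT extend to a valid coloring of the whole trefoil: the other two crossing relations require 3*(a1 - a0) = 0 (mod 47), which fails.)
  Total colorings = 47
Step 3: a2 = 34, total Fox 47-colorings = 47

34


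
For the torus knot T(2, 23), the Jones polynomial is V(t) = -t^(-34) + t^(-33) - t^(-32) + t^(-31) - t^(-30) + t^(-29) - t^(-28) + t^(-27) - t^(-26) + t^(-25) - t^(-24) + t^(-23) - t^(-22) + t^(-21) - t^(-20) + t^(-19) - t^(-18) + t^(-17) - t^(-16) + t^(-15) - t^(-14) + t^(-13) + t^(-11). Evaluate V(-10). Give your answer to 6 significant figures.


Substituting t = -10 into V(t) = -t^(-34) + t^(-33) - t^(-32) + t^(-31) - t^(-30) + t^(-29) - t^(-28) + t^(-27) - t^(-26) + t^(-25) - t^(-24) + t^(-23) - t^(-22) + t^(-21) - t^(-20) + t^(-19) - t^(-18) + t^(-17) - t^(-16) + t^(-15) - t^(-14) + t^(-13) + t^(-11):
  (-)t^(-34) = -1e-34
  (+)t^(-33) = -1e-33
  (-)t^(-32) = -1e-32
  (+)t^(-31) = -1e-31
  (-)t^(-30) = -1e-30
  (+)t^(-29) = -1e-29
  (-)t^(-28) = -1e-28
  (+)t^(-27) = -1e-27
  (-)t^(-26) = -1e-26
  (+)t^(-25) = -1e-25
  (-)t^(-24) = -1e-24
  (+)t^(-23) = -1e-23
  (-)t^(-22) = -1e-22
  (+)t^(-21) = -1e-21
  (-)t^(-20) = -1e-20
  (+)t^(-19) = -1e-19
  (-)t^(-18) = -1e-18
  (+)t^(-17) = -1e-17
  (-)t^(-16) = -1e-16
  (+)t^(-15) = -1e-15
  (-)t^(-14) = -1e-14
  (+)t^(-13) = -1e-13
  (+)t^(-11) = -1e-11
Sum = (-1e-34) + (-1e-33) + (-1e-32) + (-1e-31) + (-1e-30) + (-1e-29) + (-1e-28) + (-1e-27) + (-1e-26) + (-1e-25) + (-1e-24) + (-1e-23) + (-1e-22) + (-1e-21) + (-1e-20) + (-1e-19) + (-1e-18) + (-1e-17) + (-1e-16) + (-1e-15) + (-1e-14) + (-1e-13) + (-1e-11)
= -1.011111111e-11
Rounded to 6 significant figures: -1.01111e-11

-1.01111e-11


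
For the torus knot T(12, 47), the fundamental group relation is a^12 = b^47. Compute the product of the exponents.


The relation is a^12 = b^47.
Product of exponents = 12 * 47
= 564

564


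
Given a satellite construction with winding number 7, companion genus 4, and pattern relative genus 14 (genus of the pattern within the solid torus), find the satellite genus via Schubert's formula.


Schubert: g(satellite) = g_rel(pattern) + |winding| * g(companion),
where g_rel(pattern) is the genus of the pattern relative to the solid torus.
= 14 + 7 * 4
= 14 + 28 = 42

42


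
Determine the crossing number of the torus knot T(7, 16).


For a torus knot T(p, q) with gcd(p,q)=1,
the crossing number is min(p*(q-1), q*(p-1)).
p*(q-1) = 7*15 = 105
q*(p-1) = 16*6 = 96
min(105, 96) = 96

96


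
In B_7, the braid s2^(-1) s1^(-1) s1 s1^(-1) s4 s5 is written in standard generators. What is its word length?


The word length counts the number of generators (including inverses).
Listing each generator: s2^(-1), s1^(-1), s1, s1^(-1), s4, s5
There are 6 generators in this braid word.

6


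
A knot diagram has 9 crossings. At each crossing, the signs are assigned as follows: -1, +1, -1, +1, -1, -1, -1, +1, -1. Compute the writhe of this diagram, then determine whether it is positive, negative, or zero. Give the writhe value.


Step 1: Count positive crossings (+1).
Positive crossings: 3
Step 2: Count negative crossings (-1).
Negative crossings: 6
Step 3: Writhe = (positive) - (negative)
w = 3 - 6 = -3
Step 4: |w| = 3, and w is negative

-3


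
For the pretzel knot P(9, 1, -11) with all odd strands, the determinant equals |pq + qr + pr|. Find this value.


Step 1: Compute pq + qr + pr.
pq = 9*1 = 9
qr = 1*(-11) = -11
pr = 9*(-11) = -99
pq + qr + pr = 9 + (-11) + (-99) = -101
Step 2: Take absolute value.
det(P(9,1,-11)) = |-101| = 101

101


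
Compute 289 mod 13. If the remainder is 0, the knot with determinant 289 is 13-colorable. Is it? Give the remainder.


Step 1: A knot is p-colorable if and only if p divides its determinant.
Step 2: Compute 289 mod 13.
289 = 22 * 13 + 3
Step 3: 289 mod 13 = 3
Step 4: The knot is 13-colorable: no

3


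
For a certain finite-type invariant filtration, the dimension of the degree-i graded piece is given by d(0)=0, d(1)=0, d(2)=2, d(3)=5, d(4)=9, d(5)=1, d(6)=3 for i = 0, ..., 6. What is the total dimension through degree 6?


Total dimension = d(0) + d(1) + ... + d(6)
= 0 + 0 + 2 + 5 + 9 + 1 + 3
= 20

20


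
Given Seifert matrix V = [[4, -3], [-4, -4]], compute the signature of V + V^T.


Step 1: V + V^T = [[8, -7], [-7, -8]]
Step 2: trace = 0, det = -113
Step 3: Discriminant = 0^2 - 4*(-113) = 452
Step 4: Eigenvalues: 10.6301, -10.6301
Step 5: Signature = (# positive eigenvalues) - (# negative eigenvalues) = 0

0


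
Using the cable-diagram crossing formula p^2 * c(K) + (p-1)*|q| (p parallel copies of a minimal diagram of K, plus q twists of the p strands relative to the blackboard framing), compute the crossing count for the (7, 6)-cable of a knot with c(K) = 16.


Step 1: Each of the c(K) crossings of the companion diagram becomes p*p = p^2 crossings among the p parallel strands, and each of the |q| twists s_1 s_2 ... s_(p-1) adds (p-1) crossings.
  Crossings = p^2 * c(K) + (p-1)*|q|
Step 2: = 7^2 * 16 + (7-1)*6
Step 3: = 49*16 + 6*6
Step 4: = 784 + 36 = 820

820


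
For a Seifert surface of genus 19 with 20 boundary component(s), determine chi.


chi = 2 - 2g - b
= 2 - 2*19 - 20
= 2 - 38 - 20 = -56

-56


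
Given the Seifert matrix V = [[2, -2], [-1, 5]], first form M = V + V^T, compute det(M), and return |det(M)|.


Step 1: Form V + V^T where V = [[2, -2], [-1, 5]]
  V^T = [[2, -1], [-2, 5]]
  V + V^T = [[4, -3], [-3, 10]]
Step 2: det(V + V^T) = 4*10 - (-3)*(-3)
  = 40 - 9 = 31
Step 3: Knot determinant = |det(V + V^T)| = |31| = 31

31


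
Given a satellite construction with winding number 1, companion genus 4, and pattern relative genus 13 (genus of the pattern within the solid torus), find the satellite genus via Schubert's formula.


Schubert: g(satellite) = g_rel(pattern) + |winding| * g(companion),
where g_rel(pattern) is the genus of the pattern relative to the solid torus.
= 13 + 1 * 4
= 13 + 4 = 17

17


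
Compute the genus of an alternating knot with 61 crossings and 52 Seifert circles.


For alternating knots, g = (c - s + 1)/2.
= (61 - 52 + 1)/2
= 10/2 = 5

5


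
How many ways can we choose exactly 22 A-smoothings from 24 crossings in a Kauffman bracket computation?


We choose which 22 of 24 crossings get A-smoothings.
C(24, 22) = 24! / (22! * 2!)
= 276

276


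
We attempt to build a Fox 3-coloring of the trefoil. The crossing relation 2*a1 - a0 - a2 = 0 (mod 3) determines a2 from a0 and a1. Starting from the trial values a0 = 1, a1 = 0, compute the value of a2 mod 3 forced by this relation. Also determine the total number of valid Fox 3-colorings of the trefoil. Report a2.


Step 1: Apply the given crossing relation 2*a1 - a0 - a2 = 0 (mod 3).
  a2 = 2*a1 - a0 mod 3
  a2 = 2*0 - 1 mod 3
  a2 = 0 - 1 mod 3
  a2 = -1 mod 3 = 2
Step 2: The trefoil has determinant 3.
  Number of Fox p-colorings (p prime) is p^2 if p = 3, else p.
  Since p = 3 divides det = 3, the trefoil is 3-colorable.
  (Indeed for p = 3 any choice of a0, a1 extends to a valid coloring; the trial (a0, a1, a2) = (1, 0, 2) satisfies all three crossing relations.)
  Total colorings = 3^2 = 9
Step 3: a2 = 2, total Fox 3-colorings = 9

2


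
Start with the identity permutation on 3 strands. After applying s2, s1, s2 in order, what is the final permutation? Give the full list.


Starting with identity [1, 2, 3].
Apply generators in sequence:
  After s2: [1, 3, 2]
  After s1: [3, 1, 2]
  After s2: [3, 2, 1]
Final permutation: [3, 2, 1]

[3, 2, 1]


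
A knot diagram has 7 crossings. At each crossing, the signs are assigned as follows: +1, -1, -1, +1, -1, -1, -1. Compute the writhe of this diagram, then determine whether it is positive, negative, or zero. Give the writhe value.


Step 1: Count positive crossings (+1).
Positive crossings: 2
Step 2: Count negative crossings (-1).
Negative crossings: 5
Step 3: Writhe = (positive) - (negative)
w = 2 - 5 = -3
Step 4: |w| = 3, and w is negative

-3


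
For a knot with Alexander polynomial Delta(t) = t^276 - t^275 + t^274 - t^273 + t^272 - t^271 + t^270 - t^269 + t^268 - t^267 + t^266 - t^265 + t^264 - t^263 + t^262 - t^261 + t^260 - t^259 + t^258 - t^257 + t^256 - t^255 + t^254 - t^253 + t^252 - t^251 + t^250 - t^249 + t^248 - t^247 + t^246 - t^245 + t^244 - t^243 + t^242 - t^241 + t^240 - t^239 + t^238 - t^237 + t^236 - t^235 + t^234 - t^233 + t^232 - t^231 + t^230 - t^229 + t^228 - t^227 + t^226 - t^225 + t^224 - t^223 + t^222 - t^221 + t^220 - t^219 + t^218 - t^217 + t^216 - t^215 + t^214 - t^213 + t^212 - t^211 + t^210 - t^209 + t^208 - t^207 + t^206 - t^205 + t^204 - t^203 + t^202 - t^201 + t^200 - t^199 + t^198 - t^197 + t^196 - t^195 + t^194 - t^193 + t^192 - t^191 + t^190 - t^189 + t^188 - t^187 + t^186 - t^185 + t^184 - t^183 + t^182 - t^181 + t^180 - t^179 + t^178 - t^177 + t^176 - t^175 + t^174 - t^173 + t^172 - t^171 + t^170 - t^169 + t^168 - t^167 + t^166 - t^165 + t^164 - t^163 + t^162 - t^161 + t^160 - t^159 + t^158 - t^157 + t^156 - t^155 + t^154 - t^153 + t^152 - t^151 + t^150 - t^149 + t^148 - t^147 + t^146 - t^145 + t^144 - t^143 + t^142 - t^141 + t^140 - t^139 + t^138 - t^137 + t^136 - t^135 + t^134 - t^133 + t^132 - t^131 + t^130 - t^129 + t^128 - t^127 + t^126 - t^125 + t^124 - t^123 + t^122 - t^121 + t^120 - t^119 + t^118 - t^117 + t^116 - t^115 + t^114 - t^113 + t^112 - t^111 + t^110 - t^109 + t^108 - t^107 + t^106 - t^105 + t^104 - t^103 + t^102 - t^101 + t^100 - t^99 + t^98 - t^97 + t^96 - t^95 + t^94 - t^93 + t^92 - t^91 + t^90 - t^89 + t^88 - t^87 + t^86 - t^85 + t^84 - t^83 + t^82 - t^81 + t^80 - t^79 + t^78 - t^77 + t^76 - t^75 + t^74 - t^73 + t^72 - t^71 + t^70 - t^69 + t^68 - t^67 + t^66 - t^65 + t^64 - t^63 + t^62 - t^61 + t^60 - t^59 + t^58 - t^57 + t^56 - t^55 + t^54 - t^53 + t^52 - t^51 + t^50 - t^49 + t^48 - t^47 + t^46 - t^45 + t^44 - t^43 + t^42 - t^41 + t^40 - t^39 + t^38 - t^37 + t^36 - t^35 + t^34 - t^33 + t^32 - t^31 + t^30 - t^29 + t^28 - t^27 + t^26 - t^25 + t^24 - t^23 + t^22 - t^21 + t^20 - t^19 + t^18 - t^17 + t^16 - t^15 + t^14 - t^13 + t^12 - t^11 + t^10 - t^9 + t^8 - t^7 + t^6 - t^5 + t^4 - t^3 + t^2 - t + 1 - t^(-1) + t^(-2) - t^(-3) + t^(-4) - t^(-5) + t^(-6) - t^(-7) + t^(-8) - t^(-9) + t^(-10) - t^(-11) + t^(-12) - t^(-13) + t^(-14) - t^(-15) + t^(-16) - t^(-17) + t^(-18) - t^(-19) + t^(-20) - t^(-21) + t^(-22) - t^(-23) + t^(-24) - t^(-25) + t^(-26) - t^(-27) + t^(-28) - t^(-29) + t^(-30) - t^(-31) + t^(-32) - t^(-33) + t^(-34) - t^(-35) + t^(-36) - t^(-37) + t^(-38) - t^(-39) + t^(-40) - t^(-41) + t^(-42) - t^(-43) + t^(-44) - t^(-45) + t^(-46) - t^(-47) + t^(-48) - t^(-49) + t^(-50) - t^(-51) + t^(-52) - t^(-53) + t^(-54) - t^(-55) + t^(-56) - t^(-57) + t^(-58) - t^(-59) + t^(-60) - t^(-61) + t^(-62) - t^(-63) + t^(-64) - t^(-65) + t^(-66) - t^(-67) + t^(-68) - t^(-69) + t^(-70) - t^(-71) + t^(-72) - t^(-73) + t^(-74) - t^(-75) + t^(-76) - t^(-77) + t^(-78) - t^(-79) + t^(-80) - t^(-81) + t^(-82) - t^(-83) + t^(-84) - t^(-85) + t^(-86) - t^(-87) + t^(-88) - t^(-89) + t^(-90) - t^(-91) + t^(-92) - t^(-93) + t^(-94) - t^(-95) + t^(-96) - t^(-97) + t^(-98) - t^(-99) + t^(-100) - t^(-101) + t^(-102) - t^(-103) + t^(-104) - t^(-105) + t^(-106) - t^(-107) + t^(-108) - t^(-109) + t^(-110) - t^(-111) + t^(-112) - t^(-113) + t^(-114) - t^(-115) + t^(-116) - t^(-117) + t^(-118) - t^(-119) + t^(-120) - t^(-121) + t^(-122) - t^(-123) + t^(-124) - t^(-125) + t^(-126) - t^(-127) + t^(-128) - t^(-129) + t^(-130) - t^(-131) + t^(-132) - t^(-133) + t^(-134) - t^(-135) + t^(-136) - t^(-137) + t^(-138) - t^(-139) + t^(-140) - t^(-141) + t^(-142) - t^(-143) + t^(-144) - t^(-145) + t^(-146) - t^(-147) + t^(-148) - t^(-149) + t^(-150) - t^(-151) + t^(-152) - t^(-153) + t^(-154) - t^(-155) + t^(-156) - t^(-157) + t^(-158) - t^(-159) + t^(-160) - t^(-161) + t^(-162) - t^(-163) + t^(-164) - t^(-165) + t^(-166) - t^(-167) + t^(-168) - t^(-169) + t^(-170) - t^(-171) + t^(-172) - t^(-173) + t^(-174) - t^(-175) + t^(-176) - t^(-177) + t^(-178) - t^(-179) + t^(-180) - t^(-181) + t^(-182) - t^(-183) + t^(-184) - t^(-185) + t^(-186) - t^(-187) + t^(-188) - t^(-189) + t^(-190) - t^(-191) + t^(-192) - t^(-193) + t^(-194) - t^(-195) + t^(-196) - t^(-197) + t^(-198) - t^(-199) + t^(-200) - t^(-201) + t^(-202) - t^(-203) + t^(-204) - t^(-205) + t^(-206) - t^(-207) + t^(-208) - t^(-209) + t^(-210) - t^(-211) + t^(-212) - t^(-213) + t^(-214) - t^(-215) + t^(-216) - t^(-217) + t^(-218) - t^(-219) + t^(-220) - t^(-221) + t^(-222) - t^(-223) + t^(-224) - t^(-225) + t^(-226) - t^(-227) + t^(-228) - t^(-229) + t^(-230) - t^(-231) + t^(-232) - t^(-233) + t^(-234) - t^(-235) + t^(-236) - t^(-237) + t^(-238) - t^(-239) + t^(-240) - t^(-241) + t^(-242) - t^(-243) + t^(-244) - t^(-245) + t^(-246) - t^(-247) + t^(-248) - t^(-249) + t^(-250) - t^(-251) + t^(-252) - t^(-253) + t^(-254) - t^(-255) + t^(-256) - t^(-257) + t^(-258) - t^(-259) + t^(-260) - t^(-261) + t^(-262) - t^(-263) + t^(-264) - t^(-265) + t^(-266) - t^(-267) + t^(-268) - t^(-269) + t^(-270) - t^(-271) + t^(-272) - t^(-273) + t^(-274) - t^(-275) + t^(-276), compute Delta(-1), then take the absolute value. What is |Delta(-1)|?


Step 1: The polynomial has 553 terms with alternating signs, exponents from 276 down to -276.
Step 2: Substitute t = -1. The i-th term has coefficient (-1)^i and exponent (m-i),
  so its value is (-1)^i * (-1)^(m-i) = (-1)^m = 1 for every i.
Step 3: All 553 terms equal 1, so Delta(-1) = 553 * (1) = 553
Step 4: |Delta(-1)| = 553

553


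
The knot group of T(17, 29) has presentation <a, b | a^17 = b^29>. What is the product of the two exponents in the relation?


The relation is a^17 = b^29.
Product of exponents = 17 * 29
= 493

493


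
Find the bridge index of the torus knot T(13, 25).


The bridge number of T(p,q) is min(p,q).
min(13, 25) = 13

13


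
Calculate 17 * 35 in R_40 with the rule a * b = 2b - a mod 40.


17 * 35 = 2*35 - 17 mod 40
= 70 - 17 mod 40
= 53 mod 40 = 13

13


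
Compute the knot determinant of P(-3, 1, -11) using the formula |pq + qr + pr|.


Step 1: Compute pq + qr + pr.
pq = (-3)*1 = -3
qr = 1*(-11) = -11
pr = (-3)*(-11) = 33
pq + qr + pr = -3 + (-11) + 33 = 19
Step 2: Take absolute value.
det(P(-3,1,-11)) = |19| = 19

19


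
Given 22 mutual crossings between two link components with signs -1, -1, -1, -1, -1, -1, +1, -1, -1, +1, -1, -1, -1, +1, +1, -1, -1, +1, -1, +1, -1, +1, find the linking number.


Step 1: Count positive crossings: 7
Step 2: Count negative crossings: 15
Step 3: Sum of signs = 7 - 15 = -8
Step 4: Linking number = sum/2 = -8/2 = -4

-4


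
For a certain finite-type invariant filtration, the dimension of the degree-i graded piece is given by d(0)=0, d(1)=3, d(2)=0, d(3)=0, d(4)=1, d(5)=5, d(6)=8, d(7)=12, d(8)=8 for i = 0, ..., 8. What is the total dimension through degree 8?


Total dimension = d(0) + d(1) + ... + d(8)
= 0 + 3 + 0 + 0 + 1 + 5 + 8 + 12 + 8
= 37

37


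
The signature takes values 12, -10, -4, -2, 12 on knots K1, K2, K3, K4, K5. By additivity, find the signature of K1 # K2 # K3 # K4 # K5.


The signature is additive under connected sum.
signature(K1 # K2 # K3 # K4 # K5) = (12) + (-10) + (-4) + (-2) + (12)
= 8

8


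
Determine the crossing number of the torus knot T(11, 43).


For a torus knot T(p, q) with gcd(p,q)=1,
the crossing number is min(p*(q-1), q*(p-1)).
p*(q-1) = 11*42 = 462
q*(p-1) = 43*10 = 430
min(462, 430) = 430

430


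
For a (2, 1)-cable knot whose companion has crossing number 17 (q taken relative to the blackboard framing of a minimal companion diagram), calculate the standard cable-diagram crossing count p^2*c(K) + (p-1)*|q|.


Step 1: Each of the c(K) crossings of the companion diagram becomes p*p = p^2 crossings among the p parallel strands, and each of the |q| twists s_1 s_2 ... s_(p-1) adds (p-1) crossings.
  Crossings = p^2 * c(K) + (p-1)*|q|
Step 2: = 2^2 * 17 + (2-1)*1
Step 3: = 4*17 + 1*1
Step 4: = 68 + 1 = 69

69


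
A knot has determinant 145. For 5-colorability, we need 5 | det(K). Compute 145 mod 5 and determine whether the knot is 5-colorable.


Step 1: A knot is p-colorable if and only if p divides its determinant.
Step 2: Compute 145 mod 5.
145 = 29 * 5 + 0
Step 3: 145 mod 5 = 0
Step 4: The knot is 5-colorable: yes

0


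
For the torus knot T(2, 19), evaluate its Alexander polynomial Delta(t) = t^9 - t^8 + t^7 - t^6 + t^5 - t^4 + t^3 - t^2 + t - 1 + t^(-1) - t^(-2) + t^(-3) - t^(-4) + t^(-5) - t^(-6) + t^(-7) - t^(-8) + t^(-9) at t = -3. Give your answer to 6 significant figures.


Substituting t = -3 into Delta(t) = t^9 - t^8 + t^7 - t^6 + t^5 - t^4 + t^3 - t^2 + t - 1 + t^(-1) - t^(-2) + t^(-3) - t^(-4) + t^(-5) - t^(-6) + t^(-7) - t^(-8) + t^(-9):
Term values: (-19683) + (-6561) + (-2187) + (-729) + (-243) + (-81) + (-27) + (-9) + (-3) + (-1) + (-0.333333) + (-0.111111) + (-0.037037) + (-0.0123457) + (-0.00411523) + (-0.00137174) + (-0.000457247) + (-0.000152416) + (-5.08053e-05)
Sum = -29524.49997
Rounded to 6 significant figures: -29524.5

-29524.5


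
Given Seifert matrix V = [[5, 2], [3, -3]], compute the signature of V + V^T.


Step 1: V + V^T = [[10, 5], [5, -6]]
Step 2: trace = 4, det = -85
Step 3: Discriminant = 4^2 - 4*(-85) = 356
Step 4: Eigenvalues: 11.434, -7.43398
Step 5: Signature = (# positive eigenvalues) - (# negative eigenvalues) = 0

0


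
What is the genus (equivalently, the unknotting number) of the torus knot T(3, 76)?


For a torus knot T(p,q), both the unknotting number and genus equal (p-1)(q-1)/2.
= (3-1)(76-1)/2
= 2*75/2
= 150/2 = 75

75


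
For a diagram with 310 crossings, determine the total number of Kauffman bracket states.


Each crossing contributes 2 choices (A-smoothing or B-smoothing).
Total states = 2^310 = 2085924839766513752338888384931203236916703635113918720651407820138886450957656787131798913024

2085924839766513752338888384931203236916703635113918720651407820138886450957656787131798913024


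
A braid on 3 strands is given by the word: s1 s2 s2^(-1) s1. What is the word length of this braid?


The word length counts the number of generators (including inverses).
Listing each generator: s1, s2, s2^(-1), s1
There are 4 generators in this braid word.

4


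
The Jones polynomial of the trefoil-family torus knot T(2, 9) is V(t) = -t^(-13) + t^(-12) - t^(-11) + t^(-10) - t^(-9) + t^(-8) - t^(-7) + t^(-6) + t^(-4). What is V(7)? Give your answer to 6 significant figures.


Substituting t = 7 into V(t) = -t^(-13) + t^(-12) - t^(-11) + t^(-10) - t^(-9) + t^(-8) - t^(-7) + t^(-6) + t^(-4):
  (-)t^(-13) = -1.03211e-11
  (+)t^(-12) = 7.22476e-11
  (-)t^(-11) = -5.05733e-10
  (+)t^(-10) = 3.54013e-09
  (-)t^(-9) = -2.47809e-08
  (+)t^(-8) = 1.73467e-07
  (-)t^(-7) = -1.21427e-06
  (+)t^(-6) = 8.49986e-06
  (+)t^(-4) = 0.000416493
Sum = (-1.03211e-11) + (7.22476e-11) + (-5.05733e-10) + (3.54013e-09) + (-2.47809e-08) + (1.73467e-07) + (-1.21427e-06) + (8.49986e-06) + (0.000416493)
= 0.0004239305039
Rounded to 6 significant figures: 0.000423931

0.000423931


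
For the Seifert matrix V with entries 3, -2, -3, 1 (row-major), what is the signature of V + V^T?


Step 1: V + V^T = [[6, -5], [-5, 2]]
Step 2: trace = 8, det = -13
Step 3: Discriminant = 8^2 - 4*(-13) = 116
Step 4: Eigenvalues: 9.38516, -1.38516
Step 5: Signature = (# positive eigenvalues) - (# negative eigenvalues) = 0

0


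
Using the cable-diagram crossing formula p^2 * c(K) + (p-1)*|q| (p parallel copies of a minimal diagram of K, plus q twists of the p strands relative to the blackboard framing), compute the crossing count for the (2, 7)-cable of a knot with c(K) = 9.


Step 1: Each of the c(K) crossings of the companion diagram becomes p*p = p^2 crossings among the p parallel strands, and each of the |q| twists s_1 s_2 ... s_(p-1) adds (p-1) crossings.
  Crossings = p^2 * c(K) + (p-1)*|q|
Step 2: = 2^2 * 9 + (2-1)*7
Step 3: = 4*9 + 1*7
Step 4: = 36 + 7 = 43

43


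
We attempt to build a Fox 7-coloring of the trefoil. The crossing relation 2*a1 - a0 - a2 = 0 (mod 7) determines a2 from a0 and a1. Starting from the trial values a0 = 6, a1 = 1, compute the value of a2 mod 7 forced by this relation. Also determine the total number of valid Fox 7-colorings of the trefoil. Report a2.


Step 1: Apply the given crossing relation 2*a1 - a0 - a2 = 0 (mod 7).
  a2 = 2*a1 - a0 mod 7
  a2 = 2*1 - 6 mod 7
  a2 = 2 - 6 mod 7
  a2 = -4 mod 7 = 3
Step 2: The trefoil has determinant 3.
  Number of Fox p-colorings (p prime) is p^2 if p = 3, else p.
  Since 7 does not divide 3, only trivial (constant) colorings exist.
  (So the trial a0 = 6, a1 = 1 with a0 != a1 does NOT extend to a valid coloring of the whole trefoil: the other two crossing relations require 3*(a1 - a0) = 0 (mod 7), which fails.)
  Total colorings = 7
Step 3: a2 = 3, total Fox 7-colorings = 7

3


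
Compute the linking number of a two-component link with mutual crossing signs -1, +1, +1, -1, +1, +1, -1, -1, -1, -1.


Step 1: Count positive crossings: 4
Step 2: Count negative crossings: 6
Step 3: Sum of signs = 4 - 6 = -2
Step 4: Linking number = sum/2 = -2/2 = -1

-1


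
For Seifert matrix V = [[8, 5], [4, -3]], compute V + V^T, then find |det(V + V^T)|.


Step 1: Form V + V^T where V = [[8, 5], [4, -3]]
  V^T = [[8, 4], [5, -3]]
  V + V^T = [[16, 9], [9, -6]]
Step 2: det(V + V^T) = 16*(-6) - 9*9
  = -96 - 81 = -177
Step 3: Knot determinant = |det(V + V^T)| = |-177| = 177

177


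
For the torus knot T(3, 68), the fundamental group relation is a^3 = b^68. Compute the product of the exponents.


The relation is a^3 = b^68.
Product of exponents = 3 * 68
= 204

204


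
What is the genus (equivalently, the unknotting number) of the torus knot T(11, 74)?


For a torus knot T(p,q), both the unknotting number and genus equal (p-1)(q-1)/2.
= (11-1)(74-1)/2
= 10*73/2
= 730/2 = 365

365


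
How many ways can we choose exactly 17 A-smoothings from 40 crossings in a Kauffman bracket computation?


We choose which 17 of 40 crossings get A-smoothings.
C(40, 17) = 40! / (17! * 23!)
= 88732378800

88732378800


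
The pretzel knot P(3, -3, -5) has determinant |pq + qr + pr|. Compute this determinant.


Step 1: Compute pq + qr + pr.
pq = 3*(-3) = -9
qr = (-3)*(-5) = 15
pr = 3*(-5) = -15
pq + qr + pr = -9 + 15 + (-15) = -9
Step 2: Take absolute value.
det(P(3,-3,-5)) = |-9| = 9

9


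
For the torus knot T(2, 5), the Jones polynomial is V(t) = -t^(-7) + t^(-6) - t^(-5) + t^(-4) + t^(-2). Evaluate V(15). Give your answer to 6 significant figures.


Substituting t = 15 into V(t) = -t^(-7) + t^(-6) - t^(-5) + t^(-4) + t^(-2):
  (-)t^(-7) = -5.85277e-09
  (+)t^(-6) = 8.77915e-08
  (-)t^(-5) = -1.31687e-06
  (+)t^(-4) = 1.97531e-05
  (+)t^(-2) = 0.00444444
Sum = (-5.85277e-09) + (8.77915e-08) + (-1.31687e-06) + (1.97531e-05) + (0.00444444)
= 0.004462962597
Rounded to 6 significant figures: 0.00446296

0.00446296


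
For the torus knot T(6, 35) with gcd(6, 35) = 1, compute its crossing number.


For a torus knot T(p, q) with gcd(p,q)=1,
the crossing number is min(p*(q-1), q*(p-1)).
p*(q-1) = 6*34 = 204
q*(p-1) = 35*5 = 175
min(204, 175) = 175

175


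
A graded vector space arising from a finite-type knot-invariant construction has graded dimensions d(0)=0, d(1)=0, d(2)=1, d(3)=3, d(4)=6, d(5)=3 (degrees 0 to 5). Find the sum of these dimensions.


Total dimension = d(0) + d(1) + ... + d(5)
= 0 + 0 + 1 + 3 + 6 + 3
= 13

13


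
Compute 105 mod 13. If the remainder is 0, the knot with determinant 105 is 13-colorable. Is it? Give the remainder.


Step 1: A knot is p-colorable if and only if p divides its determinant.
Step 2: Compute 105 mod 13.
105 = 8 * 13 + 1
Step 3: 105 mod 13 = 1
Step 4: The knot is 13-colorable: no

1


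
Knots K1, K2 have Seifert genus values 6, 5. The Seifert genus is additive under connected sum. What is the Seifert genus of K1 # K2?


The Seifert genus is additive under connected sum.
Seifert genus(K1 # K2) = (6) + (5)
= 11

11


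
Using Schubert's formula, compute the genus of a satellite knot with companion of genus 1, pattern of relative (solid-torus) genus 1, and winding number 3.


Schubert: g(satellite) = g_rel(pattern) + |winding| * g(companion),
where g_rel(pattern) is the genus of the pattern relative to the solid torus.
= 1 + 3 * 1
= 1 + 3 = 4

4


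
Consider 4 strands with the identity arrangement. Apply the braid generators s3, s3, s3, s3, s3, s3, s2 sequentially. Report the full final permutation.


Starting with identity [1, 2, 3, 4].
Apply generators in sequence:
  After s3: [1, 2, 4, 3]
  After s3: [1, 2, 3, 4]
  After s3: [1, 2, 4, 3]
  After s3: [1, 2, 3, 4]
  After s3: [1, 2, 4, 3]
  After s3: [1, 2, 3, 4]
  After s2: [1, 3, 2, 4]
Final permutation: [1, 3, 2, 4]

[1, 3, 2, 4]


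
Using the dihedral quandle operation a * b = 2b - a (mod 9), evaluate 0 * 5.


0 * 5 = 2*5 - 0 mod 9
= 10 - 0 mod 9
= 10 mod 9 = 1

1


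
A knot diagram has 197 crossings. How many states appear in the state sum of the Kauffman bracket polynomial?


Each crossing contributes 2 choices (A-smoothing or B-smoothing).
Total states = 2^197 = 200867255532373784442745261542645325315275374222849104412672

200867255532373784442745261542645325315275374222849104412672


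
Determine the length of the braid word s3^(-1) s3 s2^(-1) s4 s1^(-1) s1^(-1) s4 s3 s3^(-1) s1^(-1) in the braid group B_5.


The word length counts the number of generators (including inverses).
Listing each generator: s3^(-1), s3, s2^(-1), s4, s1^(-1), s1^(-1), s4, s3, s3^(-1), s1^(-1)
There are 10 generators in this braid word.

10


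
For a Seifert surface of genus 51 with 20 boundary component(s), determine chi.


chi = 2 - 2g - b
= 2 - 2*51 - 20
= 2 - 102 - 20 = -120

-120


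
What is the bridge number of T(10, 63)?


The bridge number of T(p,q) is min(p,q).
min(10, 63) = 10

10


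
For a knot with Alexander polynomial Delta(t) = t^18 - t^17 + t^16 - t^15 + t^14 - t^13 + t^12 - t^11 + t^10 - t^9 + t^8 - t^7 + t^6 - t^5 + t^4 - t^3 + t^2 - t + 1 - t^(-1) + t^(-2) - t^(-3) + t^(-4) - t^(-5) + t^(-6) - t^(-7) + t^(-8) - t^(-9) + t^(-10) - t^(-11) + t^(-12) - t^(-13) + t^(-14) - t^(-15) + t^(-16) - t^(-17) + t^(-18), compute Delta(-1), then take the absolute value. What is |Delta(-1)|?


Step 1: The polynomial has 37 terms with alternating signs, exponents from 18 down to -18.
Step 2: Substitute t = -1. The i-th term has coefficient (-1)^i and exponent (m-i),
  so its value is (-1)^i * (-1)^(m-i) = (-1)^m = 1 for every i.
Step 3: All 37 terms equal 1, so Delta(-1) = 37 * (1) = 37
Step 4: |Delta(-1)| = 37

37


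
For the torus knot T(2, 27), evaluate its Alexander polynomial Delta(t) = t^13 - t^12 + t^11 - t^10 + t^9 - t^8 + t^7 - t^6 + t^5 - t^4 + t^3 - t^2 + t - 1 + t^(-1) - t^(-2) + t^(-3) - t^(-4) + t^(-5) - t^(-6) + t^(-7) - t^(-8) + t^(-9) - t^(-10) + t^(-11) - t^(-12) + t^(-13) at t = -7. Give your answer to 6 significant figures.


Substituting t = -7 into Delta(t) = t^13 - t^12 + t^11 - t^10 + t^9 - t^8 + t^7 - t^6 + t^5 - t^4 + t^3 - t^2 + t - 1 + t^(-1) - t^(-2) + t^(-3) - t^(-4) + t^(-5) - t^(-6) + t^(-7) - t^(-8) + t^(-9) - t^(-10) + t^(-11) - t^(-12) + t^(-13):
Term values: (-96889010407) + (-13841287201) + (-1977326743) + (-282475249) + (-40353607) + (-5764801) + (-823543) + (-117649) + (-16807) + (-2401) + (-343) + (-49) + (-7) + (-1) + (-0.142857) + (-0.0204082) + (-0.00291545) + (-0.000416493) + (-5.9499e-05) + (-8.49986e-06) + (-1.21427e-06) + (-1.73467e-07) + (-2.47809e-08) + (-3.54013e-09) + (-5.05733e-10) + (-7.22476e-11) + (-1.03211e-11)
Sum = -1.130371788e+11
Rounded to 6 significant figures: -1.13037e+11

-1.13037e+11


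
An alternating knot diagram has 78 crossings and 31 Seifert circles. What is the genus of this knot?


For alternating knots, g = (c - s + 1)/2.
= (78 - 31 + 1)/2
= 48/2 = 24

24


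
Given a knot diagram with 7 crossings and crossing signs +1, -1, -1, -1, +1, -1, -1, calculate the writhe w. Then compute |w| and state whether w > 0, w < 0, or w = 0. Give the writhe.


Step 1: Count positive crossings (+1).
Positive crossings: 2
Step 2: Count negative crossings (-1).
Negative crossings: 5
Step 3: Writhe = (positive) - (negative)
w = 2 - 5 = -3
Step 4: |w| = 3, and w is negative

-3


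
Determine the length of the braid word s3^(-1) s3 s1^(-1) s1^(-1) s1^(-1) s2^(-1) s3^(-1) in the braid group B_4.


The word length counts the number of generators (including inverses).
Listing each generator: s3^(-1), s3, s1^(-1), s1^(-1), s1^(-1), s2^(-1), s3^(-1)
There are 7 generators in this braid word.

7


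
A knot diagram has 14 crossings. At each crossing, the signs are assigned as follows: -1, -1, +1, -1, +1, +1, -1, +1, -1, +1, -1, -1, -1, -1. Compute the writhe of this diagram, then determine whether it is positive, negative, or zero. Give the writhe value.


Step 1: Count positive crossings (+1).
Positive crossings: 5
Step 2: Count negative crossings (-1).
Negative crossings: 9
Step 3: Writhe = (positive) - (negative)
w = 5 - 9 = -4
Step 4: |w| = 4, and w is negative

-4


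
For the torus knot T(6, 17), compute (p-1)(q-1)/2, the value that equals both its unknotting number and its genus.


For a torus knot T(p,q), both the unknotting number and genus equal (p-1)(q-1)/2.
= (6-1)(17-1)/2
= 5*16/2
= 80/2 = 40

40


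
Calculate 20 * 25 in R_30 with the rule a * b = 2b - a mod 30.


20 * 25 = 2*25 - 20 mod 30
= 50 - 20 mod 30
= 30 mod 30 = 0

0


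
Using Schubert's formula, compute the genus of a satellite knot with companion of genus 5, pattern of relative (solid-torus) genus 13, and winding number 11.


Schubert: g(satellite) = g_rel(pattern) + |winding| * g(companion),
where g_rel(pattern) is the genus of the pattern relative to the solid torus.
= 13 + 11 * 5
= 13 + 55 = 68

68


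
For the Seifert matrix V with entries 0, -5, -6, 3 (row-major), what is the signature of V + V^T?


Step 1: V + V^T = [[0, -11], [-11, 6]]
Step 2: trace = 6, det = -121
Step 3: Discriminant = 6^2 - 4*(-121) = 520
Step 4: Eigenvalues: 14.4018, -8.40175
Step 5: Signature = (# positive eigenvalues) - (# negative eigenvalues) = 0

0
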